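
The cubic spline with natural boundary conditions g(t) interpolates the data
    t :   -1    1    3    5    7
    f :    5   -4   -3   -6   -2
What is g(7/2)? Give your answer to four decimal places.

With M_i denoting the second derivative at x_i, h_i = 2, 2, 2, 2, and Δ_i = (y_(i+1) − y_i)/h_i = -9/2, 1/2, -3/2, 2:
  2·M_0 + 8·M_1 + 2·M_2 = 6(Δ_1 - Δ_0) = 30
  2·M_1 + 8·M_2 + 2·M_3 = 6(Δ_2 - Δ_1) = -12
  2·M_2 + 8·M_3 + 2·M_4 = 6(Δ_3 - Δ_2) = 21
Natural end conditions: M_0 = M_4 = 0.
Solving the tridiagonal system: M_0 = 0, M_1 = 519/112, M_2 = -99/28, M_3 = 393/112, M_4 = 0.
On [3, 5], g(t) = -3 - 5/16·(t - 3) - 99/56·(t - 3)² + 263/448·(t - 3)³.
With (t - 3) = 1/2: g(7/2) = -12633/3584.

-3.5248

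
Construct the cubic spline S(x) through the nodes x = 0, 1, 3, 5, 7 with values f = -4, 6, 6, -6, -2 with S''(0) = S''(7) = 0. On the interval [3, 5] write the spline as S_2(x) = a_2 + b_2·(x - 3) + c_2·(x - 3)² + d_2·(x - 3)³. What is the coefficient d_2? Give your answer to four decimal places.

Let M_i = S''(x_i). Step sizes h_i = 1, 2, 2, 2; slopes of the chords Δ_i = (y_(i+1) - y_i)/h_i = 10, 0, -6, 2.
  1·M_0 + 6·M_1 + 2·M_2 = 6(Δ_1 - Δ_0) = -60
  2·M_1 + 8·M_2 + 2·M_3 = 6(Δ_2 - Δ_1) = -36
  2·M_2 + 8·M_3 + 2·M_4 = 6(Δ_3 - Δ_2) = 48
Natural end conditions: M_0 = M_4 = 0.
Solving the tridiagonal system: M_0 = 0, M_1 = -354/41, M_2 = -168/41, M_3 = 288/41, M_4 = 0.
On [3, 5], with S_2(x) = a_2 + b_2·(x - 3) + c_2·(x - 3)² + d_2·(x - 3)³: c_2 = M_2/2 = -84/41, d_2 = (M_3 - M_2)/(6h_2) = 38/41, b_2 = Δ_2 - h_2(2M_2 + M_3)/6 = -230/41.

0.9268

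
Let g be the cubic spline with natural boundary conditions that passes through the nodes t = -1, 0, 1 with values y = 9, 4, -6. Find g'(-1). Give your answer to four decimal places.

-3.7500

Let M_i = g''(x_i). Step sizes h_i = 1, 1; slopes of the chords Δ_i = (y_(i+1) - y_i)/h_i = -5, -10.
  1·M_0 + 4·M_1 + 1·M_2 = 6(Δ_1 - Δ_0) = -30
Natural end conditions: M_0 = M_2 = 0.
Forward elimination and back-substitution give M_0 = 0, M_1 = -15/2, M_2 = 0.
On [-1, 0], g'(t) = b_0 + 2c_0·(t + 1) + 3d_0·(t + 1)² with b_0 = Δ_0 - h_0(2M_0 + M_1)/6 = -15/4, c_0 = M_0/2 = 0, d_0 = (M_1 - M_0)/(6h_0) = -5/4. So g'(-1) = -15/4.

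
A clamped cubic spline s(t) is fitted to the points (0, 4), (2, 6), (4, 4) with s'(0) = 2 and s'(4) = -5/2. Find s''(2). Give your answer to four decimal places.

-0.7500

Put σ_i = s'' at the i-th knot. Here h = (2, 2) and Δ = (1, -1), so the interior equations h_(i-1)·σ_(i-1) + 2(h_(i-1)+h_i)·σ_i + h_i·σ_(i+1) = 6(Δ_i − Δ_(i-1)) read
  2·σ_0 + 8·σ_1 + 2·σ_2 = 6(Δ_1 - Δ_0) = -12
Clamped end conditions give two more equations: 2h_0·σ_0 + h_0·σ_1 = 6(Δ_0 - s'(0)) = -6 and h_1·σ_1 + 2h_1·σ_2 = 6(s'(4) - Δ_1) = -9.
Hence σ_0 = -9/8, σ_1 = -3/4, σ_2 = -15/8.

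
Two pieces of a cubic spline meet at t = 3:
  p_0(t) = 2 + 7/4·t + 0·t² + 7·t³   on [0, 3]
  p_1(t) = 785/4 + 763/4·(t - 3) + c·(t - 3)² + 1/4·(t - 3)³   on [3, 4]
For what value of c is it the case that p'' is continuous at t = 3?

p_0''(t) = 0 + 42·t, so p_0''(3) = 126. On the right, p_1''(3) = 2c, so c = 63.

63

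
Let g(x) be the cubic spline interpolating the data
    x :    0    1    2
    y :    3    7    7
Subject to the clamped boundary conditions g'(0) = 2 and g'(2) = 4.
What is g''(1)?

-14

Put M_i = g'' at the i-th knot. Here h = (1, 1) and Δ = (4, 0), so the interior equations h_(i-1)·M_(i-1) + 2(h_(i-1)+h_i)·M_i + h_i·M_(i+1) = 6(Δ_i − Δ_(i-1)) read
  1·M_0 + 4·M_1 + 1·M_2 = 6(Δ_1 - Δ_0) = -24
Clamped end conditions give two more equations: 2h_0·M_0 + h_0·M_1 = 6(Δ_0 - g'(0)) = 12 and h_1·M_1 + 2h_1·M_2 = 6(g'(2) - Δ_1) = 24.
Solving: M_0 = 13, M_1 = -14, M_2 = 19.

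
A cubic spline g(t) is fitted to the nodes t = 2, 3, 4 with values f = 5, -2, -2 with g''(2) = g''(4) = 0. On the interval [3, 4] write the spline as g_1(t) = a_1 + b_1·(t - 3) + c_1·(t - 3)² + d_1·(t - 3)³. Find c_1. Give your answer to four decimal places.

5.2500

Write σ_i for g''(x_i). With h_i = 1, 1 and divided differences Δ_i = -7, 0, the continuity of g' gives the tridiagonal system
  1·σ_0 + 4·σ_1 + 1·σ_2 = 6(Δ_1 - Δ_0) = 42
Natural end conditions: σ_0 = σ_2 = 0.
Forward elimination and back-substitution give σ_0 = 0, σ_1 = 21/2, σ_2 = 0.
On [3, 4], with g_1(t) = a_1 + b_1·(t - 3) + c_1·(t - 3)² + d_1·(t - 3)³: c_1 = σ_1/2 = 21/4, d_1 = (σ_2 - σ_1)/(6h_1) = -7/4, b_1 = Δ_1 - h_1(2σ_1 + σ_2)/6 = -7/2.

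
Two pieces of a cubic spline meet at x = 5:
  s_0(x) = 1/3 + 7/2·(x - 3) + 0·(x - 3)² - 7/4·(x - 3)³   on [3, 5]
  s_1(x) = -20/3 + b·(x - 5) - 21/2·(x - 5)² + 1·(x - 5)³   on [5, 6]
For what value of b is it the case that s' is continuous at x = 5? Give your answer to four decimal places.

s_0'(x) = 7/2 + 0·(x - 3) - 21/4·(x - 3)², so s_0'(5) = -35/2. On the right, s_1'(5) = b, so b = -35/2.

-17.5000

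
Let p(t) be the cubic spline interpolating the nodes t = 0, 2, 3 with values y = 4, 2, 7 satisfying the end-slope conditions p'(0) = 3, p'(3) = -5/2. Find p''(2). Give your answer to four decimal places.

Put M_i = p'' at the i-th knot. Here h = (2, 1) and Δ = (-1, 5), so the interior equations h_(i-1)·M_(i-1) + 2(h_(i-1)+h_i)·M_i + h_i·M_(i+1) = 6(Δ_i − Δ_(i-1)) read
  2·M_0 + 6·M_1 + 1·M_2 = 6(Δ_1 - Δ_0) = 36
Clamped end conditions give two more equations: 2h_0·M_0 + h_0·M_1 = 6(Δ_0 - p'(0)) = -24 and h_1·M_1 + 2h_1·M_2 = 6(p'(3) - Δ_1) = -45.
Solving: M_0 = -83/6, M_1 = 47/3, M_2 = -91/3.

15.6667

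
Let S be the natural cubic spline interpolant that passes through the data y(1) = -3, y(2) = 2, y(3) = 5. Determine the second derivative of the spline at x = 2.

-3

Let m_i = S''(x_i). Step sizes h_i = 1, 1; slopes of the chords Δ_i = (y_(i+1) - y_i)/h_i = 5, 3.
  1·m_0 + 4·m_1 + 1·m_2 = 6(Δ_1 - Δ_0) = -12
Natural end conditions: m_0 = m_2 = 0.
Solving the tridiagonal system: m_0 = 0, m_1 = -3, m_2 = 0.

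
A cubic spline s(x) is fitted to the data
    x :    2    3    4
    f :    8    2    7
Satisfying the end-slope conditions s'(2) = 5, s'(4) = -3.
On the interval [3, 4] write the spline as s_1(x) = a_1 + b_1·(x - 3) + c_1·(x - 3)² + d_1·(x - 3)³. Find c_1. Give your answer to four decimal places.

20.5000

Write m_i for s''(x_i). With h_i = 1, 1 and divided differences Δ_i = -6, 5, the continuity of s' gives the tridiagonal system
  1·m_0 + 4·m_1 + 1·m_2 = 6(Δ_1 - Δ_0) = 66
Clamped end conditions give two more equations: 2h_0·m_0 + h_0·m_1 = 6(Δ_0 - s'(2)) = -66 and h_1·m_1 + 2h_1·m_2 = 6(s'(4) - Δ_1) = -48.
Forward elimination and back-substitution give m_0 = -107/2, m_1 = 41, m_2 = -89/2.
On [3, 4], with s_1(x) = a_1 + b_1·(x - 3) + c_1·(x - 3)² + d_1·(x - 3)³: c_1 = m_1/2 = 41/2, d_1 = (m_2 - m_1)/(6h_1) = -57/4, b_1 = Δ_1 - h_1(2m_1 + m_2)/6 = -5/4.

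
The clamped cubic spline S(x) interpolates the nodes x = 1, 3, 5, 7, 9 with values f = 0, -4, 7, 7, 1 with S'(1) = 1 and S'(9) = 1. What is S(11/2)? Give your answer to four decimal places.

8.6816

Let M_i = S''(x_i). Step sizes h_i = 2, 2, 2, 2; slopes of the chords Δ_i = (y_(i+1) - y_i)/h_i = -2, 11/2, 0, -3.
  2·M_0 + 8·M_1 + 2·M_2 = 6(Δ_1 - Δ_0) = 45
  2·M_1 + 8·M_2 + 2·M_3 = 6(Δ_2 - Δ_1) = -33
  2·M_2 + 8·M_3 + 2·M_4 = 6(Δ_3 - Δ_2) = -18
Clamped end conditions give two more equations: 2h_0·M_0 + h_0·M_1 = 6(Δ_0 - S'(1)) = -18 and h_3·M_3 + 2h_3·M_4 = 6(S'(9) - Δ_3) = 24.
Solving: M_0 = -147/16, M_1 = 75/8, M_2 = -93/16, M_3 = -21/8, M_4 = 117/16.
On [5, 7], S(x) = 7 + 19/4·(x - 5) - 93/32·(x - 5)² + 17/64·(x - 5)³.
With (x - 5) = 1/2: S(11/2) = 4445/512.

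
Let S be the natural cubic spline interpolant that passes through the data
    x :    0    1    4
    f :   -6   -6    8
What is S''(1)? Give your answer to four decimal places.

3.5000

Write M_i for S''(x_i). With h_i = 1, 3 and divided differences Δ_i = 0, 14/3, the continuity of S' gives the tridiagonal system
  1·M_0 + 8·M_1 + 3·M_2 = 6(Δ_1 - Δ_0) = 28
Natural end conditions: M_0 = M_2 = 0.
Solving: M_0 = 0, M_1 = 7/2, M_2 = 0.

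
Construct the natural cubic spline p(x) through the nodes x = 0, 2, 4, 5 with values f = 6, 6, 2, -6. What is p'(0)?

0

Write σ_i for p''(x_i). With h_i = 2, 2, 1 and divided differences Δ_i = 0, -2, -8, the continuity of p' gives the tridiagonal system
  2·σ_0 + 8·σ_1 + 2·σ_2 = 6(Δ_1 - Δ_0) = -12
  2·σ_1 + 6·σ_2 + 1·σ_3 = 6(Δ_2 - Δ_1) = -36
Natural end conditions: σ_0 = σ_3 = 0.
Forward elimination and back-substitution give σ_0 = 0, σ_1 = 0, σ_2 = -6, σ_3 = 0.
On [0, 2], p'(x) = b_0 + 2c_0·x + 3d_0·x² with b_0 = Δ_0 - h_0(2σ_0 + σ_1)/6 = 0, c_0 = σ_0/2 = 0, d_0 = (σ_1 - σ_0)/(6h_0) = 0. So p'(0) = 0.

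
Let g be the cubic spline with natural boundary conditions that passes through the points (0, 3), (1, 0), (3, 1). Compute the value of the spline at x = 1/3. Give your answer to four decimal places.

With M_i denoting the second derivative at x_i, h_i = 1, 2, and Δ_i = (y_(i+1) − y_i)/h_i = -3, 1/2:
  1·M_0 + 6·M_1 + 2·M_2 = 6(Δ_1 - Δ_0) = 21
Natural end conditions: M_0 = M_2 = 0.
Solving: M_0 = 0, M_1 = 7/2, M_2 = 0.
On [0, 1], g(x) = 3 - 43/12·x + 0·x² + 7/12·x³.
With x = 1/3: g(1/3) = 148/81.

1.8272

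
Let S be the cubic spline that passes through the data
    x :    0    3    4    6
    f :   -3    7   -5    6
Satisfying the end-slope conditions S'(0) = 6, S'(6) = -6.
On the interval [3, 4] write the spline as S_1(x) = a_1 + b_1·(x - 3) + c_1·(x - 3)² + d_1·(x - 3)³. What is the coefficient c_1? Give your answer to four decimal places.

-8.8810

Let M_i = S''(x_i). Step sizes h_i = 3, 1, 2; slopes of the chords Δ_i = (y_(i+1) - y_i)/h_i = 10/3, -12, 11/2.
  3·M_0 + 8·M_1 + 1·M_2 = 6(Δ_1 - Δ_0) = -92
  1·M_1 + 6·M_2 + 2·M_3 = 6(Δ_2 - Δ_1) = 105
Clamped end conditions give two more equations: 2h_0·M_0 + h_0·M_1 = 6(Δ_0 - S'(0)) = -16 and h_2·M_2 + 2h_2·M_3 = 6(S'(6) - Δ_2) = -69.
Solving: M_0 = 87/14, M_1 = -373/21, M_2 = 1321/42, M_3 = -1385/42.
On [3, 4], with S_1(x) = a_1 + b_1·(x - 3) + c_1·(x - 3)² + d_1·(x - 3)³: c_1 = M_1/2 = -373/42, d_1 = (M_2 - M_1)/(6h_1) = 689/84, b_1 = Δ_1 - h_1(2M_1 + M_2)/6 = -317/28.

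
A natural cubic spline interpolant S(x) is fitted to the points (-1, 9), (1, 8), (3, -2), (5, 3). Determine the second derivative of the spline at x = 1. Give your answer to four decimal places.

-5.1000

Put M_i = S'' at the i-th knot. Here h = (2, 2, 2) and Δ = (-1/2, -5, 5/2), so the interior equations h_(i-1)·M_(i-1) + 2(h_(i-1)+h_i)·M_i + h_i·M_(i+1) = 6(Δ_i − Δ_(i-1)) read
  2·M_0 + 8·M_1 + 2·M_2 = 6(Δ_1 - Δ_0) = -27
  2·M_1 + 8·M_2 + 2·M_3 = 6(Δ_2 - Δ_1) = 45
Natural end conditions: M_0 = M_3 = 0.
Forward elimination and back-substitution give M_0 = 0, M_1 = -51/10, M_2 = 69/10, M_3 = 0.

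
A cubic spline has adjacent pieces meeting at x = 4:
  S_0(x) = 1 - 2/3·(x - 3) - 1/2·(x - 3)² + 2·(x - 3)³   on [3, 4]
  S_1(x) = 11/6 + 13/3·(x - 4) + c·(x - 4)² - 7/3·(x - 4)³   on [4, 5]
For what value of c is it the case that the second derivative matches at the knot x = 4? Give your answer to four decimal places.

5.5000

S_0''(x) = -1 + 12·(x - 3), so S_0''(4) = 11. On the right, S_1''(4) = 2c, so c = 11/2.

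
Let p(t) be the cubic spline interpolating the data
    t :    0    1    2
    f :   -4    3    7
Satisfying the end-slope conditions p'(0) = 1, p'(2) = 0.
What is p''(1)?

-8

Write σ_i for p''(x_i). With h_i = 1, 1 and divided differences Δ_i = 7, 4, the continuity of p' gives the tridiagonal system
  1·σ_0 + 4·σ_1 + 1·σ_2 = 6(Δ_1 - Δ_0) = -18
Clamped end conditions give two more equations: 2h_0·σ_0 + h_0·σ_1 = 6(Δ_0 - p'(0)) = 36 and h_1·σ_1 + 2h_1·σ_2 = 6(p'(2) - Δ_1) = -24.
Hence σ_0 = 22, σ_1 = -8, σ_2 = -8.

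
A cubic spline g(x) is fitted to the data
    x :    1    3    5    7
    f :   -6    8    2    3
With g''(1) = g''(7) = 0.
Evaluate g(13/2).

2

Put M_i = g'' at the i-th knot. Here h = (2, 2, 2) and Δ = (7, -3, 1/2), so the interior equations h_(i-1)·M_(i-1) + 2(h_(i-1)+h_i)·M_i + h_i·M_(i+1) = 6(Δ_i − Δ_(i-1)) read
  2·M_0 + 8·M_1 + 2·M_2 = 6(Δ_1 - Δ_0) = -60
  2·M_1 + 8·M_2 + 2·M_3 = 6(Δ_2 - Δ_1) = 21
Natural end conditions: M_0 = M_3 = 0.
Hence M_0 = 0, M_1 = -87/10, M_2 = 24/5, M_3 = 0.
On [5, 7], g(x) = 2 - 27/10·(x - 5) + 12/5·(x - 5)² - 2/5·(x - 5)³.
With (x - 5) = 3/2: g(13/2) = 2.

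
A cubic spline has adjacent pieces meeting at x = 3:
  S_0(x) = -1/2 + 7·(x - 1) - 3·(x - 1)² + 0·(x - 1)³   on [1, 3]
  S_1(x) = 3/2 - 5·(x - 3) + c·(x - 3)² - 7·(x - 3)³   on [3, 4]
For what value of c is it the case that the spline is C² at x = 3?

S_0''(x) = -6 + 0·(x - 1), so S_0''(3) = -6. On the right, S_1''(3) = 2c, so c = -3.

-3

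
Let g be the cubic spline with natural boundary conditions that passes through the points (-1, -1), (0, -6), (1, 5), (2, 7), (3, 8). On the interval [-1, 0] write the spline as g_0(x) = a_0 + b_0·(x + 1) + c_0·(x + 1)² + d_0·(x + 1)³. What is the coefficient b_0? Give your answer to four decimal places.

Let σ_i = g''(x_i). Step sizes h_i = 1, 1, 1, 1; slopes of the chords Δ_i = (y_(i+1) - y_i)/h_i = -5, 11, 2, 1.
  1·σ_0 + 4·σ_1 + 1·σ_2 = 6(Δ_1 - Δ_0) = 96
  1·σ_1 + 4·σ_2 + 1·σ_3 = 6(Δ_2 - Δ_1) = -54
  1·σ_2 + 4·σ_3 + 1·σ_4 = 6(Δ_3 - Δ_2) = -6
Natural end conditions: σ_0 = σ_4 = 0.
Hence σ_0 = 0, σ_1 = 825/28, σ_2 = -153/7, σ_3 = 111/28, σ_4 = 0.
On [-1, 0], with g_0(x) = a_0 + b_0·(x + 1) + c_0·(x + 1)² + d_0·(x + 1)³: c_0 = σ_0/2 = 0, d_0 = (σ_1 - σ_0)/(6h_0) = 275/56, b_0 = Δ_0 - h_0(2σ_0 + σ_1)/6 = -555/56.

-9.9107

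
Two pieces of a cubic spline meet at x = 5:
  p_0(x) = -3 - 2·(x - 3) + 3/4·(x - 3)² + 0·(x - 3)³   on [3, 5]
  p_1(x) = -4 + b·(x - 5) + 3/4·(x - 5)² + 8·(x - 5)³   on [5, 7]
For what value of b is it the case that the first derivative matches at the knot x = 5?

1

p_0'(x) = -2 + 3/2·(x - 3) + 0·(x - 3)², so p_0'(5) = 1. On the right, p_1'(5) = b, so b = 1.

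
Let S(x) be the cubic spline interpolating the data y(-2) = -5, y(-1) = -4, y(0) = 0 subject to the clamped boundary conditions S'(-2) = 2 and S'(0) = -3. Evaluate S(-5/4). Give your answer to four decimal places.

Put m_i = S'' at the i-th knot. Here h = (1, 1) and Δ = (1, 4), so the interior equations h_(i-1)·m_(i-1) + 2(h_(i-1)+h_i)·m_i + h_i·m_(i+1) = 6(Δ_i − Δ_(i-1)) read
  1·m_0 + 4·m_1 + 1·m_2 = 6(Δ_1 - Δ_0) = 18
Clamped end conditions give two more equations: 2h_0·m_0 + h_0·m_1 = 6(Δ_0 - S'(-2)) = -6 and h_1·m_1 + 2h_1·m_2 = 6(S'(0) - Δ_1) = -42.
Hence m_0 = -10, m_1 = 14, m_2 = -28.
On [-2, -1], S(x) = -5 + 2·(x + 2) - 5·(x + 2)² + 4·(x + 2)³.
With (x + 2) = 3/4: S(-5/4) = -37/8.

-4.6250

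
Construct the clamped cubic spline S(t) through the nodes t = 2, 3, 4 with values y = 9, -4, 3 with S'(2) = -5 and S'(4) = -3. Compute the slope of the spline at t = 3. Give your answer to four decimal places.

-2.5000

Write M_i for S''(x_i). With h_i = 1, 1 and divided differences Δ_i = -13, 7, the continuity of S' gives the tridiagonal system
  1·M_0 + 4·M_1 + 1·M_2 = 6(Δ_1 - Δ_0) = 120
Clamped end conditions give two more equations: 2h_0·M_0 + h_0·M_1 = 6(Δ_0 - S'(2)) = -48 and h_1·M_1 + 2h_1·M_2 = 6(S'(4) - Δ_1) = -60.
Forward elimination and back-substitution give M_0 = -53, M_1 = 58, M_2 = -59.
On [3, 4], S'(t) = b_1 + 2c_1·(t - 3) + 3d_1·(t - 3)² with b_1 = Δ_1 - h_1(2M_1 + M_2)/6 = -5/2, c_1 = M_1/2 = 29, d_1 = (M_2 - M_1)/(6h_1) = -39/2. So S'(3) = -5/2.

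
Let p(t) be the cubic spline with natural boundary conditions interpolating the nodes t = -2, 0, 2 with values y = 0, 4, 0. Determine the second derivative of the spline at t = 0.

Put M_i = p'' at the i-th knot. Here h = (2, 2) and Δ = (2, -2), so the interior equations h_(i-1)·M_(i-1) + 2(h_(i-1)+h_i)·M_i + h_i·M_(i+1) = 6(Δ_i − Δ_(i-1)) read
  2·M_0 + 8·M_1 + 2·M_2 = 6(Δ_1 - Δ_0) = -24
Natural end conditions: M_0 = M_2 = 0.
Hence M_0 = 0, M_1 = -3, M_2 = 0.

-3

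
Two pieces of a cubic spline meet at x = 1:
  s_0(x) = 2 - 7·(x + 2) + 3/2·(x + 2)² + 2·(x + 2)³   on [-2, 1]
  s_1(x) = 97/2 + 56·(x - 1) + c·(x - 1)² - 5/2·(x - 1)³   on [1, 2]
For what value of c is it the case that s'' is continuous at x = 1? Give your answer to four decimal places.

19.5000

s_0''(x) = 3 + 12·(x + 2), so s_0''(1) = 39. On the right, s_1''(1) = 2c, so c = 39/2.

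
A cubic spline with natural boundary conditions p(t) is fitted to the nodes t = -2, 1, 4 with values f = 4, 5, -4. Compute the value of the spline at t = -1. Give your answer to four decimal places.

Let M_i = p''(x_i). Step sizes h_i = 3, 3; slopes of the chords Δ_i = (y_(i+1) - y_i)/h_i = 1/3, -3.
  3·M_0 + 12·M_1 + 3·M_2 = 6(Δ_1 - Δ_0) = -20
Natural end conditions: M_0 = M_2 = 0.
Hence M_0 = 0, M_1 = -5/3, M_2 = 0.
On [-2, 1], p(t) = 4 + 7/6·(t + 2) + 0·(t + 2)² - 5/54·(t + 2)³.
With (t + 2) = 1: p(-1) = 137/27.

5.0741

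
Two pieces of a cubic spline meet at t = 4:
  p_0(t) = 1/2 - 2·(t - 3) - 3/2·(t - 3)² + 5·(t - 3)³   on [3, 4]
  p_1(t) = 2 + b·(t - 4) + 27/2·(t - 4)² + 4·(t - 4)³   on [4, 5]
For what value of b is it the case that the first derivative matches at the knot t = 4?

10

p_0'(t) = -2 - 3·(t - 3) + 15·(t - 3)², so p_0'(4) = 10. On the right, p_1'(4) = b, so b = 10.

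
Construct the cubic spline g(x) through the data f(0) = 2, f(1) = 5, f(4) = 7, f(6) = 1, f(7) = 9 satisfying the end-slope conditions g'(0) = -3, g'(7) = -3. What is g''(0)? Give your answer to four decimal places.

19.0135

With σ_i denoting the second derivative at x_i, h_i = 1, 3, 2, 1, and Δ_i = (y_(i+1) − y_i)/h_i = 3, 2/3, -3, 8:
  1·σ_0 + 8·σ_1 + 3·σ_2 = 6(Δ_1 - Δ_0) = -14
  3·σ_1 + 10·σ_2 + 2·σ_3 = 6(Δ_2 - Δ_1) = -22
  2·σ_2 + 6·σ_3 + 1·σ_4 = 6(Δ_3 - Δ_2) = 66
Clamped end conditions give two more equations: 2h_0·σ_0 + h_0·σ_1 = 6(Δ_0 - g'(0)) = 36 and h_3·σ_3 + 2h_3·σ_4 = 6(g'(7) - Δ_3) = -66.
Solving: σ_0 = 1407/74, σ_1 = -75/37, σ_2 = -1243/222, σ_3 = 2224/111, σ_4 = -4775/111.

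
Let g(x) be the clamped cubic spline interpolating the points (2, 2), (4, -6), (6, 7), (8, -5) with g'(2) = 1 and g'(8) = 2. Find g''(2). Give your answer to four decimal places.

With M_i denoting the second derivative at x_i, h_i = 2, 2, 2, and Δ_i = (y_(i+1) − y_i)/h_i = -4, 13/2, -6:
  2·M_0 + 8·M_1 + 2·M_2 = 6(Δ_1 - Δ_0) = 63
  2·M_1 + 8·M_2 + 2·M_3 = 6(Δ_2 - Δ_1) = -75
Clamped end conditions give two more equations: 2h_0·M_0 + h_0·M_1 = 6(Δ_0 - g'(2)) = -30 and h_2·M_2 + 2h_2·M_3 = 6(g'(8) - Δ_2) = 48.
Solving: M_0 = -473/30, M_1 = 248/15, M_2 = -283/15, M_3 = 643/30.

-15.7667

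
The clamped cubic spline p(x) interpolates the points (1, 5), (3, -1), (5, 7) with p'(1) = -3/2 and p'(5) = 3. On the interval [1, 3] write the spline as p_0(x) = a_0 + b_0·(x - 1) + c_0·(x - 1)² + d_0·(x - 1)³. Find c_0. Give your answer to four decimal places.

-3.1875

Write M_i for p''(x_i). With h_i = 2, 2 and divided differences Δ_i = -3, 4, the continuity of p' gives the tridiagonal system
  2·M_0 + 8·M_1 + 2·M_2 = 6(Δ_1 - Δ_0) = 42
Clamped end conditions give two more equations: 2h_0·M_0 + h_0·M_1 = 6(Δ_0 - p'(1)) = -9 and h_1·M_1 + 2h_1·M_2 = 6(p'(5) - Δ_1) = -6.
Forward elimination and back-substitution give M_0 = -51/8, M_1 = 33/4, M_2 = -45/8.
On [1, 3], with p_0(x) = a_0 + b_0·(x - 1) + c_0·(x - 1)² + d_0·(x - 1)³: c_0 = M_0/2 = -51/16, d_0 = (M_1 - M_0)/(6h_0) = 39/32, b_0 = Δ_0 - h_0(2M_0 + M_1)/6 = -3/2.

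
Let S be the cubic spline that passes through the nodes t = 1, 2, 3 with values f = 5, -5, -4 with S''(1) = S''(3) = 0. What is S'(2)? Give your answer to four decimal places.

Let m_i = S''(x_i). Step sizes h_i = 1, 1; slopes of the chords Δ_i = (y_(i+1) - y_i)/h_i = -10, 1.
  1·m_0 + 4·m_1 + 1·m_2 = 6(Δ_1 - Δ_0) = 66
Natural end conditions: m_0 = m_2 = 0.
Hence m_0 = 0, m_1 = 33/2, m_2 = 0.
On [2, 3], S'(t) = b_1 + 2c_1·(t - 2) + 3d_1·(t - 2)² with b_1 = Δ_1 - h_1(2m_1 + m_2)/6 = -9/2, c_1 = m_1/2 = 33/4, d_1 = (m_2 - m_1)/(6h_1) = -11/4. So S'(2) = -9/2.

-4.5000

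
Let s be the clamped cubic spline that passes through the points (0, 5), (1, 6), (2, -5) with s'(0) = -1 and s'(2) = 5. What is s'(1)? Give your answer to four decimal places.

With σ_i denoting the second derivative at x_i, h_i = 1, 1, and Δ_i = (y_(i+1) − y_i)/h_i = 1, -11:
  1·σ_0 + 4·σ_1 + 1·σ_2 = 6(Δ_1 - Δ_0) = -72
Clamped end conditions give two more equations: 2h_0·σ_0 + h_0·σ_1 = 6(Δ_0 - s'(0)) = 12 and h_1·σ_1 + 2h_1·σ_2 = 6(s'(2) - Δ_1) = 96.
Forward elimination and back-substitution give σ_0 = 27, σ_1 = -42, σ_2 = 69.
On [1, 2], s'(x) = b_1 + 2c_1·(x - 1) + 3d_1·(x - 1)² with b_1 = Δ_1 - h_1(2σ_1 + σ_2)/6 = -17/2, c_1 = σ_1/2 = -21, d_1 = (σ_2 - σ_1)/(6h_1) = 37/2. So s'(1) = -17/2.

-8.5000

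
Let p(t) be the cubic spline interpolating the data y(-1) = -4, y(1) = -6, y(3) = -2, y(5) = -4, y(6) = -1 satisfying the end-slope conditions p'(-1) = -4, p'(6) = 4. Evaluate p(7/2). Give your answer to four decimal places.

-2.4150

Let M_i = p''(x_i). Step sizes h_i = 2, 2, 2, 1; slopes of the chords Δ_i = (y_(i+1) - y_i)/h_i = -1, 2, -1, 3.
  2·M_0 + 8·M_1 + 2·M_2 = 6(Δ_1 - Δ_0) = 18
  2·M_1 + 8·M_2 + 2·M_3 = 6(Δ_2 - Δ_1) = -18
  2·M_2 + 6·M_3 + 1·M_4 = 6(Δ_3 - Δ_2) = 24
Clamped end conditions give two more equations: 2h_0·M_0 + h_0·M_1 = 6(Δ_0 - p'(-1)) = 18 and h_3·M_3 + 2h_3·M_4 = 6(p'(6) - Δ_3) = 6.
Forward elimination and back-substitution give M_0 = 140/43, M_1 = 107/43, M_2 = -181/43, M_3 = 230/43, M_4 = 14/43.
On [3, 5], p(t) = -2 + 1/43·(t - 3) - 181/86·(t - 3)² + 137/172·(t - 3)³.
With (t - 3) = 1/2: p(7/2) = -3323/1376.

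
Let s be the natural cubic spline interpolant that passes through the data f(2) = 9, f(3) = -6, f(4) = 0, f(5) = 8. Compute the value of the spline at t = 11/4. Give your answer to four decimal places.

-4.0438

Let M_i = s''(x_i). Step sizes h_i = 1, 1, 1; slopes of the chords Δ_i = (y_(i+1) - y_i)/h_i = -15, 6, 8.
  1·M_0 + 4·M_1 + 1·M_2 = 6(Δ_1 - Δ_0) = 126
  1·M_1 + 4·M_2 + 1·M_3 = 6(Δ_2 - Δ_1) = 12
Natural end conditions: M_0 = M_3 = 0.
Solving: M_0 = 0, M_1 = 164/5, M_2 = -26/5, M_3 = 0.
On [2, 3], s(t) = 9 - 307/15·(t - 2) + 0·(t - 2)² + 82/15·(t - 2)³.
With (t - 2) = 3/4: s(11/4) = -647/160.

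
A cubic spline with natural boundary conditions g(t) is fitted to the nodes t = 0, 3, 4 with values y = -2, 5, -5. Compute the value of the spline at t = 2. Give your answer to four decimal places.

Put M_i = g'' at the i-th knot. Here h = (3, 1) and Δ = (7/3, -10), so the interior equations h_(i-1)·M_(i-1) + 2(h_(i-1)+h_i)·M_i + h_i·M_(i+1) = 6(Δ_i − Δ_(i-1)) read
  3·M_0 + 8·M_1 + 1·M_2 = 6(Δ_1 - Δ_0) = -74
Natural end conditions: M_0 = M_2 = 0.
Solving the tridiagonal system: M_0 = 0, M_1 = -37/4, M_2 = 0.
On [0, 3], g(t) = -2 + 167/24·t + 0·t² - 37/72·t³.
With t = 2: g(2) = 281/36.

7.8056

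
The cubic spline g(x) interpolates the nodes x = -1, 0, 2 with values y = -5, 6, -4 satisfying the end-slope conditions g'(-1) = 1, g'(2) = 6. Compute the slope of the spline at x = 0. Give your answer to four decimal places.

7.1667

Write m_i for g''(x_i). With h_i = 1, 2 and divided differences Δ_i = 11, -5, the continuity of g' gives the tridiagonal system
  1·m_0 + 6·m_1 + 2·m_2 = 6(Δ_1 - Δ_0) = -96
Clamped end conditions give two more equations: 2h_0·m_0 + h_0·m_1 = 6(Δ_0 - g'(-1)) = 60 and h_1·m_1 + 2h_1·m_2 = 6(g'(2) - Δ_1) = 66.
Hence m_0 = 143/3, m_1 = -106/3, m_2 = 205/6.
On [0, 2], g'(x) = b_1 + 2c_1·x + 3d_1·x² with b_1 = Δ_1 - h_1(2m_1 + m_2)/6 = 43/6, c_1 = m_1/2 = -53/3, d_1 = (m_2 - m_1)/(6h_1) = 139/24. So g'(0) = 43/6.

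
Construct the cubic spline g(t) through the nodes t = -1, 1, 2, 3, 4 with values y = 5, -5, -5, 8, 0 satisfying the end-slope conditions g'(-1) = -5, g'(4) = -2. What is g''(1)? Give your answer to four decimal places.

-0.4390

Write σ_i for g''(x_i). With h_i = 2, 1, 1, 1 and divided differences Δ_i = -5, 0, 13, -8, the continuity of g' gives the tridiagonal system
  2·σ_0 + 6·σ_1 + 1·σ_2 = 6(Δ_1 - Δ_0) = 30
  1·σ_1 + 4·σ_2 + 1·σ_3 = 6(Δ_2 - Δ_1) = 78
  1·σ_2 + 4·σ_3 + 1·σ_4 = 6(Δ_3 - Δ_2) = -126
Clamped end conditions give two more equations: 2h_0·σ_0 + h_0·σ_1 = 6(Δ_0 - g'(-1)) = 0 and h_3·σ_3 + 2h_3·σ_4 = 6(g'(4) - Δ_3) = 36.
Solving: σ_0 = 9/41, σ_1 = -18/41, σ_2 = 1320/41, σ_3 = -2064/41, σ_4 = 1770/41.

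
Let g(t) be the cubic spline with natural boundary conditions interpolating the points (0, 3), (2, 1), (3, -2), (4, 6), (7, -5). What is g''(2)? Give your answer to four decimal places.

Put M_i = g'' at the i-th knot. Here h = (2, 1, 1, 3) and Δ = (-1, -3, 8, -11/3), so the interior equations h_(i-1)·M_(i-1) + 2(h_(i-1)+h_i)·M_i + h_i·M_(i+1) = 6(Δ_i − Δ_(i-1)) read
  2·M_0 + 6·M_1 + 1·M_2 = 6(Δ_1 - Δ_0) = -12
  1·M_1 + 4·M_2 + 1·M_3 = 6(Δ_2 - Δ_1) = 66
  1·M_2 + 8·M_3 + 3·M_4 = 6(Δ_3 - Δ_2) = -70
Natural end conditions: M_0 = M_4 = 0.
Solving the tridiagonal system: M_0 = 0, M_1 = -485/89, M_2 = 1842/89, M_3 = -1009/89, M_4 = 0.

-5.4494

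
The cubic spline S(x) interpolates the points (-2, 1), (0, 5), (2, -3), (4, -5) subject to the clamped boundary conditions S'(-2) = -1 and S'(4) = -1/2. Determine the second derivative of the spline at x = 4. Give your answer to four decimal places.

-1.5333

With M_i denoting the second derivative at x_i, h_i = 2, 2, 2, and Δ_i = (y_(i+1) − y_i)/h_i = 2, -4, -1:
  2·M_0 + 8·M_1 + 2·M_2 = 6(Δ_1 - Δ_0) = -36
  2·M_1 + 8·M_2 + 2·M_3 = 6(Δ_2 - Δ_1) = 18
Clamped end conditions give two more equations: 2h_0·M_0 + h_0·M_1 = 6(Δ_0 - S'(-2)) = 18 and h_2·M_2 + 2h_2·M_3 = 6(S'(4) - Δ_2) = 3.
Solving the tridiagonal system: M_0 = 251/30, M_1 = -116/15, M_2 = 137/30, M_3 = -23/15.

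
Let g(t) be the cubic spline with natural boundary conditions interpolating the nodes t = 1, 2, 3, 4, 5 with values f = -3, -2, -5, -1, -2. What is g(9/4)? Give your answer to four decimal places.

With M_i denoting the second derivative at x_i, h_i = 1, 1, 1, 1, and Δ_i = (y_(i+1) − y_i)/h_i = 1, -3, 4, -1:
  1·M_0 + 4·M_1 + 1·M_2 = 6(Δ_1 - Δ_0) = -24
  1·M_1 + 4·M_2 + 1·M_3 = 6(Δ_2 - Δ_1) = 42
  1·M_2 + 4·M_3 + 1·M_4 = 6(Δ_3 - Δ_2) = -30
Natural end conditions: M_0 = M_4 = 0.
Solving the tridiagonal system: M_0 = 0, M_1 = -279/28, M_2 = 111/7, M_3 = -321/28, M_4 = 0.
On [2, 3], g(t) = -2 - 65/28·(t - 2) - 279/56·(t - 2)² + 241/56·(t - 2)³.
With (t - 2) = 1/4: g(9/4) = -10123/3584.

-2.8245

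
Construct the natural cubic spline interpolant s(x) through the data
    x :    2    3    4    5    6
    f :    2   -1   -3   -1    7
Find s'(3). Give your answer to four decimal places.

-2.8214

With M_i denoting the second derivative at x_i, h_i = 1, 1, 1, 1, and Δ_i = (y_(i+1) − y_i)/h_i = -3, -2, 2, 8:
  1·M_0 + 4·M_1 + 1·M_2 = 6(Δ_1 - Δ_0) = 6
  1·M_1 + 4·M_2 + 1·M_3 = 6(Δ_2 - Δ_1) = 24
  1·M_2 + 4·M_3 + 1·M_4 = 6(Δ_3 - Δ_2) = 36
Natural end conditions: M_0 = M_4 = 0.
Solving the tridiagonal system: M_0 = 0, M_1 = 15/28, M_2 = 27/7, M_3 = 225/28, M_4 = 0.
On [3, 4], s'(x) = b_1 + 2c_1·(x - 3) + 3d_1·(x - 3)² with b_1 = Δ_1 - h_1(2M_1 + M_2)/6 = -79/28, c_1 = M_1/2 = 15/56, d_1 = (M_2 - M_1)/(6h_1) = 31/56. So s'(3) = -79/28.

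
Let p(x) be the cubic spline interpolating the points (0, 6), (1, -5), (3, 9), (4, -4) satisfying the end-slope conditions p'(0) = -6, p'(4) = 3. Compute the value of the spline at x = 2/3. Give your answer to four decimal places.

Let M_i = p''(x_i). Step sizes h_i = 1, 2, 1; slopes of the chords Δ_i = (y_(i+1) - y_i)/h_i = -11, 7, -13.
  1·M_0 + 6·M_1 + 2·M_2 = 6(Δ_1 - Δ_0) = 108
  2·M_1 + 6·M_2 + 1·M_3 = 6(Δ_2 - Δ_1) = -120
Clamped end conditions give two more equations: 2h_0·M_0 + h_0·M_1 = 6(Δ_0 - p'(0)) = -30 and h_2·M_2 + 2h_2·M_3 = 6(p'(4) - Δ_2) = 96.
Solving the tridiagonal system: M_0 = -240/7, M_1 = 270/7, M_2 = -312/7, M_3 = 492/7.
On [0, 1], p(x) = 6 - 6·x - 120/7·x² + 85/7·x³.
With x = 2/3: p(2/3) = -382/189.

-2.0212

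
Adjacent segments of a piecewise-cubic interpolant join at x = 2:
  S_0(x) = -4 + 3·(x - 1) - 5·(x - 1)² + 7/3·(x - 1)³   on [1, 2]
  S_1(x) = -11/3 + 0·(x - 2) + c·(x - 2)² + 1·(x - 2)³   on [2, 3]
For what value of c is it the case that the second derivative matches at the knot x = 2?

S_0''(x) = -10 + 14·(x - 1), so S_0''(2) = 4. On the right, S_1''(2) = 2c, so c = 2.

2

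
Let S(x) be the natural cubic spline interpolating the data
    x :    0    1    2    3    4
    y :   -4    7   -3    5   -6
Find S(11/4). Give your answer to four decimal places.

Put M_i = S'' at the i-th knot. Here h = (1, 1, 1, 1) and Δ = (11, -10, 8, -11), so the interior equations h_(i-1)·M_(i-1) + 2(h_(i-1)+h_i)·M_i + h_i·M_(i+1) = 6(Δ_i − Δ_(i-1)) read
  1·M_0 + 4·M_1 + 1·M_2 = 6(Δ_1 - Δ_0) = -126
  1·M_1 + 4·M_2 + 1·M_3 = 6(Δ_2 - Δ_1) = 108
  1·M_2 + 4·M_3 + 1·M_4 = 6(Δ_3 - Δ_2) = -114
Natural end conditions: M_0 = M_4 = 0.
Hence M_0 = 0, M_1 = -87/2, M_2 = 48, M_3 = -81/2, M_4 = 0.
On [2, 3], S(x) = -3 - 5/4·(x - 2) + 24·(x - 2)² - 59/4·(x - 2)³.
With (x - 2) = 3/4: S(11/4) = 855/256.

3.3398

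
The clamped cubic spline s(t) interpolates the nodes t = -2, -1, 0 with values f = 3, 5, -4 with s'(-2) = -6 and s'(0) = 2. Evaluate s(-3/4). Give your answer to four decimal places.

Write M_i for s''(x_i). With h_i = 1, 1 and divided differences Δ_i = 2, -9, the continuity of s' gives the tridiagonal system
  1·M_0 + 4·M_1 + 1·M_2 = 6(Δ_1 - Δ_0) = -66
Clamped end conditions give two more equations: 2h_0·M_0 + h_0·M_1 = 6(Δ_0 - s'(-2)) = 48 and h_1·M_1 + 2h_1·M_2 = 6(s'(0) - Δ_1) = 66.
Solving the tridiagonal system: M_0 = 89/2, M_1 = -41, M_2 = 107/2.
On [-1, 0], s(t) = 5 - 17/4·(t + 1) - 41/2·(t + 1)² + 63/4·(t + 1)³.
With (t + 1) = 1/4: s(-3/4) = 743/256.

2.9023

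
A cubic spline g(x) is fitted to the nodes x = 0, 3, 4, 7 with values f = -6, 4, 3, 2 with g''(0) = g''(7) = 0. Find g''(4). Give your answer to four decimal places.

Put σ_i = g'' at the i-th knot. Here h = (3, 1, 3) and Δ = (10/3, -1, -1/3), so the interior equations h_(i-1)·σ_(i-1) + 2(h_(i-1)+h_i)·σ_i + h_i·σ_(i+1) = 6(Δ_i − Δ_(i-1)) read
  3·σ_0 + 8·σ_1 + 1·σ_2 = 6(Δ_1 - Δ_0) = -26
  1·σ_1 + 8·σ_2 + 3·σ_3 = 6(Δ_2 - Δ_1) = 4
Natural end conditions: σ_0 = σ_3 = 0.
Hence σ_0 = 0, σ_1 = -212/63, σ_2 = 58/63, σ_3 = 0.

0.9206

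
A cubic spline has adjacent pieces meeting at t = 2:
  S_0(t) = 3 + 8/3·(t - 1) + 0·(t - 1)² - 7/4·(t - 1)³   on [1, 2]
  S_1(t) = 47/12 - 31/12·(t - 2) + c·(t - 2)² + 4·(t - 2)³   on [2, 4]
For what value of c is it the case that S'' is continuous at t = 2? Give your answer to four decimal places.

-5.2500

S_0''(t) = 0 - 21/2·(t - 1), so S_0''(2) = -21/2. On the right, S_1''(2) = 2c, so c = -21/4.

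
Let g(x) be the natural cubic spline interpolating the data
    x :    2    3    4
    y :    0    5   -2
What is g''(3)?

-18

Let m_i = g''(x_i). Step sizes h_i = 1, 1; slopes of the chords Δ_i = (y_(i+1) - y_i)/h_i = 5, -7.
  1·m_0 + 4·m_1 + 1·m_2 = 6(Δ_1 - Δ_0) = -72
Natural end conditions: m_0 = m_2 = 0.
Forward elimination and back-substitution give m_0 = 0, m_1 = -18, m_2 = 0.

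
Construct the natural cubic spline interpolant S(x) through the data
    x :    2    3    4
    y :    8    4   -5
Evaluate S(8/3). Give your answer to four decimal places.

5.7963

With M_i denoting the second derivative at x_i, h_i = 1, 1, and Δ_i = (y_(i+1) − y_i)/h_i = -4, -9:
  1·M_0 + 4·M_1 + 1·M_2 = 6(Δ_1 - Δ_0) = -30
Natural end conditions: M_0 = M_2 = 0.
Hence M_0 = 0, M_1 = -15/2, M_2 = 0.
On [2, 3], S(x) = 8 - 11/4·(x - 2) + 0·(x - 2)² - 5/4·(x - 2)³.
With (x - 2) = 2/3: S(8/3) = 313/54.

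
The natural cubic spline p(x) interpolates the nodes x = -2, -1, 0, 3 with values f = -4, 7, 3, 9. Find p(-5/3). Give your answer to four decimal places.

Put M_i = p'' at the i-th knot. Here h = (1, 1, 3) and Δ = (11, -4, 2), so the interior equations h_(i-1)·M_(i-1) + 2(h_(i-1)+h_i)·M_i + h_i·M_(i+1) = 6(Δ_i − Δ_(i-1)) read
  1·M_0 + 4·M_1 + 1·M_2 = 6(Δ_1 - Δ_0) = -90
  1·M_1 + 8·M_2 + 3·M_3 = 6(Δ_2 - Δ_1) = 36
Natural end conditions: M_0 = M_3 = 0.
Hence M_0 = 0, M_1 = -756/31, M_2 = 234/31, M_3 = 0.
On [-2, -1], p(x) = -4 + 467/31·(x + 2) + 0·(x + 2)² - 126/31·(x + 2)³.
With (x + 2) = 1/3: p(-5/3) = 27/31.

0.8710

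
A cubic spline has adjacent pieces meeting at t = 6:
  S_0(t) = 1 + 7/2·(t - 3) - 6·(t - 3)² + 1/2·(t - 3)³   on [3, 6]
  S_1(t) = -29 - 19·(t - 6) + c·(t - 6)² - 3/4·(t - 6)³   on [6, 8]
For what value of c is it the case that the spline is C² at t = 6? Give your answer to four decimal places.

S_0''(t) = -12 + 3·(t - 3), so S_0''(6) = -3. On the right, S_1''(6) = 2c, so c = -3/2.

-1.5000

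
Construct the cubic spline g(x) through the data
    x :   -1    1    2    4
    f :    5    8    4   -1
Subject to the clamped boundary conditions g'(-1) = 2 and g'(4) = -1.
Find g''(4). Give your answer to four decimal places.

1.1250

Let σ_i = g''(x_i). Step sizes h_i = 2, 1, 2; slopes of the chords Δ_i = (y_(i+1) - y_i)/h_i = 3/2, -4, -5/2.
  2·σ_0 + 6·σ_1 + 1·σ_2 = 6(Δ_1 - Δ_0) = -33
  1·σ_1 + 6·σ_2 + 2·σ_3 = 6(Δ_2 - Δ_1) = 9
Clamped end conditions give two more equations: 2h_0·σ_0 + h_0·σ_1 = 6(Δ_0 - g'(-1)) = -3 and h_2·σ_2 + 2h_2·σ_3 = 6(g'(4) - Δ_2) = 9.
Forward elimination and back-substitution give σ_0 = 21/8, σ_1 = -27/4, σ_2 = 9/4, σ_3 = 9/8.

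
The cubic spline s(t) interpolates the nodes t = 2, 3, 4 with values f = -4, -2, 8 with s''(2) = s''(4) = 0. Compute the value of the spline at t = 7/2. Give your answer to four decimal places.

Write σ_i for s''(x_i). With h_i = 1, 1 and divided differences Δ_i = 2, 10, the continuity of s' gives the tridiagonal system
  1·σ_0 + 4·σ_1 + 1·σ_2 = 6(Δ_1 - Δ_0) = 48
Natural end conditions: σ_0 = σ_2 = 0.
Solving: σ_0 = 0, σ_1 = 12, σ_2 = 0.
On [3, 4], s(t) = -2 + 6·(t - 3) + 6·(t - 3)² - 2·(t - 3)³.
With (t - 3) = 1/2: s(7/2) = 9/4.

2.2500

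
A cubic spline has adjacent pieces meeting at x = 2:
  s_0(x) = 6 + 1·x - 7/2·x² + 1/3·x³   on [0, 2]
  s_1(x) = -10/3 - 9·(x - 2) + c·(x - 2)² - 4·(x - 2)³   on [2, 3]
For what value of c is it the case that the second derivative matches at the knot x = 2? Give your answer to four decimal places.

-1.5000

s_0''(x) = -7 + 2·x, so s_0''(2) = -3. On the right, s_1''(2) = 2c, so c = -3/2.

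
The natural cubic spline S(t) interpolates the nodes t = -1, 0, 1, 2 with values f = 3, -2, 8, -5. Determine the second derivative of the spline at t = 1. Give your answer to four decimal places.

Put σ_i = S'' at the i-th knot. Here h = (1, 1, 1) and Δ = (-5, 10, -13), so the interior equations h_(i-1)·σ_(i-1) + 2(h_(i-1)+h_i)·σ_i + h_i·σ_(i+1) = 6(Δ_i − Δ_(i-1)) read
  1·σ_0 + 4·σ_1 + 1·σ_2 = 6(Δ_1 - Δ_0) = 90
  1·σ_1 + 4·σ_2 + 1·σ_3 = 6(Δ_2 - Δ_1) = -138
Natural end conditions: σ_0 = σ_3 = 0.
Solving the tridiagonal system: σ_0 = 0, σ_1 = 166/5, σ_2 = -214/5, σ_3 = 0.

-42.8000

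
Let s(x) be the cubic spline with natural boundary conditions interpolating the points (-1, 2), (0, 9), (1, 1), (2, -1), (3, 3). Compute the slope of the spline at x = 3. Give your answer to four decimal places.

4.9107

Let σ_i = s''(x_i). Step sizes h_i = 1, 1, 1, 1; slopes of the chords Δ_i = (y_(i+1) - y_i)/h_i = 7, -8, -2, 4.
  1·σ_0 + 4·σ_1 + 1·σ_2 = 6(Δ_1 - Δ_0) = -90
  1·σ_1 + 4·σ_2 + 1·σ_3 = 6(Δ_2 - Δ_1) = 36
  1·σ_2 + 4·σ_3 + 1·σ_4 = 6(Δ_3 - Δ_2) = 36
Natural end conditions: σ_0 = σ_4 = 0.
Solving: σ_0 = 0, σ_1 = -729/28, σ_2 = 99/7, σ_3 = 153/28, σ_4 = 0.
On [2, 3], s'(x) = b_3 + 2c_3·(x - 2) + 3d_3·(x - 2)² with b_3 = Δ_3 - h_3(2σ_3 + σ_4)/6 = 61/28, c_3 = σ_3/2 = 153/56, d_3 = (σ_4 - σ_3)/(6h_3) = -51/56. So s'(3) = 275/56.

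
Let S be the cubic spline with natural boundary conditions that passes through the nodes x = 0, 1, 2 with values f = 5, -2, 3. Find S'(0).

Put M_i = S'' at the i-th knot. Here h = (1, 1) and Δ = (-7, 5), so the interior equations h_(i-1)·M_(i-1) + 2(h_(i-1)+h_i)·M_i + h_i·M_(i+1) = 6(Δ_i − Δ_(i-1)) read
  1·M_0 + 4·M_1 + 1·M_2 = 6(Δ_1 - Δ_0) = 72
Natural end conditions: M_0 = M_2 = 0.
Solving: M_0 = 0, M_1 = 18, M_2 = 0.
On [0, 1], S'(x) = b_0 + 2c_0·x + 3d_0·x² with b_0 = Δ_0 - h_0(2M_0 + M_1)/6 = -10, c_0 = M_0/2 = 0, d_0 = (M_1 - M_0)/(6h_0) = 3. So S'(0) = -10.

-10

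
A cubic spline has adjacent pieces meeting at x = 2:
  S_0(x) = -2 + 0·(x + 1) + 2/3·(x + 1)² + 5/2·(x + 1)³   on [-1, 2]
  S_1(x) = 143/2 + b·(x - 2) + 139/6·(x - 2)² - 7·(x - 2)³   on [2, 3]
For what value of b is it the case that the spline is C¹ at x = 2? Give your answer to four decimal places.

71.5000

S_0'(x) = 0 + 4/3·(x + 1) + 15/2·(x + 1)², so S_0'(2) = 143/2. On the right, S_1'(2) = b, so b = 143/2.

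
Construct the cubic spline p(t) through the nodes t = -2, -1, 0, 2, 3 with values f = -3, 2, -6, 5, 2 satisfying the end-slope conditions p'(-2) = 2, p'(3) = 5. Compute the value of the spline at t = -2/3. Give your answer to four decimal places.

Write m_i for p''(x_i). With h_i = 1, 1, 2, 1 and divided differences Δ_i = 5, -8, 11/2, -3, the continuity of p' gives the tridiagonal system
  1·m_0 + 4·m_1 + 1·m_2 = 6(Δ_1 - Δ_0) = -78
  1·m_1 + 6·m_2 + 2·m_3 = 6(Δ_2 - Δ_1) = 81
  2·m_2 + 6·m_3 + 1·m_4 = 6(Δ_3 - Δ_2) = -51
Clamped end conditions give two more equations: 2h_0·m_0 + h_0·m_1 = 6(Δ_0 - p'(-2)) = 18 and h_3·m_3 + 2h_3·m_4 = 6(p'(3) - Δ_3) = 48.
Hence m_0 = 3231/128, m_1 = -2079/64, m_2 = 3417/128, m_3 = -747/32, m_4 = 2283/64.
On [-1, 0], p(t) = 2 - 415/256·(t + 1) - 2079/128·(t + 1)² + 2525/256·(t + 1)³.
With (t + 1) = 1/3: p(-2/3) = 35/1728.

0.0203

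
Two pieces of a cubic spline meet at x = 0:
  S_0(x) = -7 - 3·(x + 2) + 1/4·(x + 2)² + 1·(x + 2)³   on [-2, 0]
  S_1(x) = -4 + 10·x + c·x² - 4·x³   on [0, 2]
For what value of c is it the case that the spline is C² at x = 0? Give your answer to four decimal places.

S_0''(x) = 1/2 + 6·(x + 2), so S_0''(0) = 25/2. On the right, S_1''(0) = 2c, so c = 25/4.

6.2500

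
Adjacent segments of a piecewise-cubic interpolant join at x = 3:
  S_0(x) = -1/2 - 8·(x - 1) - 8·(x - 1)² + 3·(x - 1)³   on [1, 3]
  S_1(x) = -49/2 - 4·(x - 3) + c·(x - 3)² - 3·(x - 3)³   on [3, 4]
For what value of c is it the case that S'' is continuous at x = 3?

S_0''(x) = -16 + 18·(x - 1), so S_0''(3) = 20. On the right, S_1''(3) = 2c, so c = 10.

10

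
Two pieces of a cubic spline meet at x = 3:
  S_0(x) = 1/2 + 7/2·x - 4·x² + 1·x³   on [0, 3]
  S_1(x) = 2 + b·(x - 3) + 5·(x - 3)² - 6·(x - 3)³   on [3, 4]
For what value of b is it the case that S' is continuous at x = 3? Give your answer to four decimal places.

6.5000

S_0'(x) = 7/2 - 8·x + 3·x², so S_0'(3) = 13/2. On the right, S_1'(3) = b, so b = 13/2.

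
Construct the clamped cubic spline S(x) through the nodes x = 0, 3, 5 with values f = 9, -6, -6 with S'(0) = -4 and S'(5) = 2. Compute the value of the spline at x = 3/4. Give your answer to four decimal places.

Put σ_i = S'' at the i-th knot. Here h = (3, 2) and Δ = (-5, 0), so the interior equations h_(i-1)·σ_(i-1) + 2(h_(i-1)+h_i)·σ_i + h_i·σ_(i+1) = 6(Δ_i − Δ_(i-1)) read
  3·σ_0 + 10·σ_1 + 2·σ_2 = 6(Δ_1 - Δ_0) = 30
Clamped end conditions give two more equations: 2h_0·σ_0 + h_0·σ_1 = 6(Δ_0 - S'(0)) = -6 and h_1·σ_1 + 2h_1·σ_2 = 6(S'(5) - Δ_1) = 12.
Solving the tridiagonal system: σ_0 = -14/5, σ_1 = 18/5, σ_2 = 6/5.
On [0, 3], S(x) = 9 - 4·x - 7/5·x² + 16/45·x³.
With x = 3/4: S(3/4) = 429/80.

5.3625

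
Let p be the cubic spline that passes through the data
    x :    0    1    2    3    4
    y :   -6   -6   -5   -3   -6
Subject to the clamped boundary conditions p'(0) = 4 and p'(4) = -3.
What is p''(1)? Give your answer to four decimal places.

Put σ_i = p'' at the i-th knot. Here h = (1, 1, 1, 1) and Δ = (0, 1, 2, -3), so the interior equations h_(i-1)·σ_(i-1) + 2(h_(i-1)+h_i)·σ_i + h_i·σ_(i+1) = 6(Δ_i − Δ_(i-1)) read
  1·σ_0 + 4·σ_1 + 1·σ_2 = 6(Δ_1 - Δ_0) = 6
  1·σ_1 + 4·σ_2 + 1·σ_3 = 6(Δ_2 - Δ_1) = 6
  1·σ_2 + 4·σ_3 + 1·σ_4 = 6(Δ_3 - Δ_2) = -30
Clamped end conditions give two more equations: 2h_0·σ_0 + h_0·σ_1 = 6(Δ_0 - p'(0)) = -24 and h_3·σ_3 + 2h_3·σ_4 = 6(p'(4) - Δ_3) = 0.
Solving the tridiagonal system: σ_0 = -397/28, σ_1 = 61/14, σ_2 = 11/4, σ_3 = -131/14, σ_4 = 131/28.

4.3571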